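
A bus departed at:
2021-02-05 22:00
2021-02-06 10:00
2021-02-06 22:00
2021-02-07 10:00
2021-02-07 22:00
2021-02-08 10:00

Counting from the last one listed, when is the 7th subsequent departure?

2021-02-11 22:00

The interval is a steady 12 hours (12, 12, 12, 12, 12).
2021-02-08 10:00 + 12 h = 2021-02-08 22:00.
2021-02-08 22:00 + 12 h = 2021-02-09 10:00.
2021-02-09 10:00 + 12 h = 2021-02-09 22:00.
2021-02-09 22:00 + 12 h = 2021-02-10 10:00.
2021-02-10 10:00 + 12 h = 2021-02-10 22:00.
2021-02-10 22:00 + 12 h = 2021-02-11 10:00.
2021-02-11 10:00 + 12 h = 2021-02-11 22:00.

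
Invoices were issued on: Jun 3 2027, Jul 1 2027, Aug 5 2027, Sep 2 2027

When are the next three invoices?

These are Thursdays at 28- or 35-day spacing (28, 35, 28).
The pattern: 1st Thursday of the month.
1st Thursday of October 2027: Oct 7 2027.
November 2027 — 1st Thursday is Nov 4 2027.
1st Thursday of December 2027: Dec 2 2027.

Oct 7 2027, Nov 4 2027, Dec 2 2027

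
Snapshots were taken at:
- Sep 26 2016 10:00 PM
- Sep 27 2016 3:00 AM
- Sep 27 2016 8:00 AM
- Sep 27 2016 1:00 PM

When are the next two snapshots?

Sep 27 2016 6:00 PM, Sep 27 2016 11:00 PM

Spacing: 5, 5, 5 h — constant 5 h.
Sep 27 2016 1:00 PM + 5 h = Sep 27 2016 6:00 PM.
Sep 27 2016 6:00 PM + 5 h = Sep 27 2016 11:00 PM.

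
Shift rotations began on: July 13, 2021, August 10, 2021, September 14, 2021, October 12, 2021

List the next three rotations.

These are Tuesdays at 28- or 35-day spacing (28, 35, 28).
The pattern: 2nd Tuesday of the month.
November 2021 — 2nd Tuesday is November 9, 2021.
2nd Tuesday of December 2021: December 14, 2021.
2nd Tuesday of January 2022: January 11, 2022.

November 9, 2021; December 14, 2021; January 11, 2022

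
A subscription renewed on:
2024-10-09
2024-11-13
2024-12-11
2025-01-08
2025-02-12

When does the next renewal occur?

2025-03-12

Gaps: 35, 28, 28, 35 days — a mix of 28 and 35. Every date is a Wednesday.
Each is the 2nd Wednesday of its month.
March 2025 — 2nd Wednesday is 2025-03-12.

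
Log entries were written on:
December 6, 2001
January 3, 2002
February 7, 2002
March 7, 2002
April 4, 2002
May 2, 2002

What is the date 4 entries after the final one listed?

September 5, 2002

Gaps: 28, 35, 28, 28, 28 days — a mix of 28 and 35. Every date is a Thursday.
Each is the 1st Thursday of its month.
June 2002 — 1st Thursday is June 6, 2002.
July 2002 — 1st Thursday is July 4, 2002.
1st Thursday of August 2002: August 1, 2002.
September 2002 — 1st Thursday is September 5, 2002.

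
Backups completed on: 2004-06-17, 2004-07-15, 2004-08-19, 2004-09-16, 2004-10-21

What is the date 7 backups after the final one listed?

2005-05-19

All dates are Thursdays, 28, 35, 28, 35 days apart.
Specifically, the 3rd Thursday of each month.
3rd Thursday of November 2004: 2004-11-18.
December 2004 — 3rd Thursday is 2004-12-16.
January 2005 — 3rd Thursday is 2005-01-20.
3rd Thursday of February 2005: 2005-02-17.
March 2005 — 3rd Thursday is 2005-03-17.
April 2005 — 3rd Thursday is 2005-04-21.
3rd Thursday of May 2005: 2005-05-19.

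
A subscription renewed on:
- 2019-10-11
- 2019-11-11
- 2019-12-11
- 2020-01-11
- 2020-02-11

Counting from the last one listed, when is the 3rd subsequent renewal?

2020-05-11

Each date is the 11th; the gaps (31, 30, 31, 31) track the month lengths.
The rule is the 11th of each month.
Next: March 2020 → 2020-03-11.
Next: April 2020 → 2020-04-11.
May 2020: 2020-05-11.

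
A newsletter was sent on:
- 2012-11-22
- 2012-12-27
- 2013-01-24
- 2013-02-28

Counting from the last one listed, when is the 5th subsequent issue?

Gaps: 35, 28, 35 days — a mix of 28 and 35. Every date is a Thursday.
Each is the 4th Thursday of its month.
March 2013 — 4th Thursday is 2013-03-28.
April 2013 — 4th Thursday is 2013-04-25.
May 2013 — 4th Thursday is 2013-05-23.
4th Thursday of June 2013: 2013-06-27.
4th Thursday of July 2013: 2013-07-25.

2013-07-25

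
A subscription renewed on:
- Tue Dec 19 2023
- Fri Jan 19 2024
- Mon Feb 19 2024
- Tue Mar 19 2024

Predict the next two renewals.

Fri Apr 19 2024, Sun May 19 2024

Each date is the 19th; the gaps (31, 31, 29) track the month lengths.
The rule is the 19th of each month.
Next: April 2024 → Fri Apr 19 2024.
May 2024: Sun May 19 2024.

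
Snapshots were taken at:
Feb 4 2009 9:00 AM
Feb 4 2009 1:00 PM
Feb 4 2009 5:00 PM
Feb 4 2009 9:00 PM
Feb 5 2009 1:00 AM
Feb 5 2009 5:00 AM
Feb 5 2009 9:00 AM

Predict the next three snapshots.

Gaps: 4, 4, 4, 4, 4, 4 hours — each event is 4 hours after the previous one.
Feb 5 2009 9:00 AM + 4 h = Feb 5 2009 1:00 PM.
Feb 5 2009 1:00 PM + 4 h = Feb 5 2009 5:00 PM.
Feb 5 2009 5:00 PM + 4 h = Feb 5 2009 9:00 PM.

Feb 5 2009 1:00 PM, Feb 5 2009 5:00 PM, Feb 5 2009 9:00 PM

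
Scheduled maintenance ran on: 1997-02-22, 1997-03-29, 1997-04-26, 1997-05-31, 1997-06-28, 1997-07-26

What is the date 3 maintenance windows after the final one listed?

These are Saturdays with 35, 28, 35, 28, 28-day gaps.
Each is the final Saturday of its month — 1997-03-29 is past the 28th, so '4th Saturday' doesn't fit.
Last Saturday of August 1997: 1997-08-30.
Last Saturday of September 1997: 1997-09-27.
October 1997 ends with Saturday 1997-10-25.

1997-10-25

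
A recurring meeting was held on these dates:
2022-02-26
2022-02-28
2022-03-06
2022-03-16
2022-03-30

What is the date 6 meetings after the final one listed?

Intervals are 2, 6, 10, 14 days — an arithmetic progression with common difference 4.
Next gap: 18 days. 2022-03-30 + 18 days = 2022-04-17.
Next gap: 22 days. 2022-04-17 + 22 days = 2022-05-09.
Next gap: 26 days. 2022-05-09 + 26 days = 2022-06-04.
Next gap: 30 days. 2022-06-04 + 30 days = 2022-07-04.
Next gap: 34 days. 2022-07-04 + 34 days = 2022-08-07.
Next gap: 38 days. 2022-08-07 + 38 days = 2022-09-14.

2022-09-14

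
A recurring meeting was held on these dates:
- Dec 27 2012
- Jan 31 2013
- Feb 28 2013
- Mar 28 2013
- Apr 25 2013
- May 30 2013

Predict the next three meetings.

These are Thursdays with 35, 28, 28, 28, 35-day gaps.
Each is the final Thursday of its month — Jan 31 2013 is past the 28th, so '4th Thursday' doesn't fit.
June 2013 ends with Thursday Jun 27 2013.
Last Thursday of July 2013: Jul 25 2013.
August 2013 ends with Thursday Aug 29 2013.

Jun 27 2013, Jul 25 2013, Aug 29 2013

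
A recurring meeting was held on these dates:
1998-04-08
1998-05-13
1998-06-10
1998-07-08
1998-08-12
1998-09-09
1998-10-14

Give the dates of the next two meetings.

Gaps: 35, 28, 28, 35, 28, 35 days — a mix of 28 and 35. Every date is a Wednesday.
Each is the 2nd Wednesday of its month.
2nd Wednesday of November 1998: 1998-11-11.
2nd Wednesday of December 1998: 1998-12-09.

1998-11-11, 1998-12-09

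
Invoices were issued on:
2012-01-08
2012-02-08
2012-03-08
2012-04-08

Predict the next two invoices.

2012-05-08, 2012-06-08

Each date is the 8th; the gaps (31, 29, 31) track the month lengths.
The rule is the 8th of each month.
Next: May 2012 → 2012-05-08.
June 2012: 2012-06-08.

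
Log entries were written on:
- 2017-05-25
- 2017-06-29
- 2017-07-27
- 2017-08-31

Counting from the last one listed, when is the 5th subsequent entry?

All Thursdays; the gaps (35, 28, 35) vary with month length.
This is the last Thursday of each month.
September 2017 ends with Thursday 2017-09-28.
October 2017 ends with Thursday 2017-10-26.
November 2017 ends with Thursday 2017-11-30.
December 2017 ends with Thursday 2017-12-28.
January 2018 ends with Thursday 2018-01-25.

2018-01-25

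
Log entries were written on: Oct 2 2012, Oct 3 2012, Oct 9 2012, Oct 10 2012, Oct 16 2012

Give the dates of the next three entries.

Oct 17 2012, Oct 23 2012, Oct 24 2012

The gap pattern 1, 6, 1, 6 repeats every 2 events.
These are the Tuesdays and Wednesdays of each week.
The following Wednesday is Oct 17 2012.
Next Tuesday: Oct 23 2012.
The following Wednesday is Oct 24 2012.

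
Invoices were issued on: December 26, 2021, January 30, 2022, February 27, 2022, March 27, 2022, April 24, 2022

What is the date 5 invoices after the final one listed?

Every date is a Sunday; gaps 35, 28, 28, 28 days.
Each is the last Sunday of its month (at least one falls on the 29th or later, ruling out '4th Sunday').
May 2022 ends with Sunday May 29, 2022.
Last Sunday of June 2022: June 26, 2022.
Last Sunday of July 2022: July 31, 2022.
August 2022 ends with Sunday August 28, 2022.
September 2022 ends with Sunday September 25, 2022.

September 25, 2022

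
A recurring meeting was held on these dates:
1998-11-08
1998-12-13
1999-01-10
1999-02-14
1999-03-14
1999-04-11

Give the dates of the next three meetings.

1999-05-09, 1999-06-13, 1999-07-11

Gaps: 35, 28, 35, 28, 28 days — a mix of 28 and 35. Every date is a Sunday.
Each is the 2nd Sunday of its month.
2nd Sunday of May 1999: 1999-05-09.
2nd Sunday of June 1999: 1999-06-13.
2nd Sunday of July 1999: 1999-07-11.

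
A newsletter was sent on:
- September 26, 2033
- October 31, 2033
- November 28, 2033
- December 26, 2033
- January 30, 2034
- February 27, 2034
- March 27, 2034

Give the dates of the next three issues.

Every date is a Monday; gaps 35, 28, 28, 35, 28, 28 days.
Each is the last Monday of its month (at least one falls on the 29th or later, ruling out '4th Monday').
Last Monday of April 2034: April 24, 2034.
Last Monday of May 2034: May 29, 2034.
Last Monday of June 2034: June 26, 2034.

April 24, 2034; May 29, 2034; June 26, 2034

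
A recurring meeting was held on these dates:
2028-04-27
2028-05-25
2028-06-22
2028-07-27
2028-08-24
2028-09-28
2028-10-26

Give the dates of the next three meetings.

2028-11-23, 2028-12-28, 2029-01-25

Gaps: 28, 28, 35, 28, 35, 28 days — a mix of 28 and 35. Every date is a Thursday.
Each is the 4th Thursday of its month.
November 2028 — 4th Thursday is 2028-11-23.
4th Thursday of December 2028: 2028-12-28.
4th Thursday of January 2029: 2029-01-25.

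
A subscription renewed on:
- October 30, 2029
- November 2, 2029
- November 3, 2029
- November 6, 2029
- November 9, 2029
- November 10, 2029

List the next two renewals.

Gaps: 3, 1, 3, 3, 1 days — not constant, but cyclic with period 3.
The events fall on every Tuesday, Friday and Saturday.
Next Tuesday: November 13, 2029.
Next Friday: November 16, 2029.

November 13, 2029; November 16, 2029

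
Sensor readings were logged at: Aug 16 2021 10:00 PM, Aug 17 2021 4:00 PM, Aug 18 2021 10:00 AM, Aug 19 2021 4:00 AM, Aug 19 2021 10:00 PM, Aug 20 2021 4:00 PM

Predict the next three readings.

Gaps: 18, 18, 18, 18, 18 hours — each event is 18 hours after the previous one.
Aug 20 2021 4:00 PM + 18 h = Aug 21 2021 10:00 AM.
Aug 21 2021 10:00 AM + 18 h = Aug 22 2021 4:00 AM.
Aug 22 2021 4:00 AM + 18 h = Aug 22 2021 10:00 PM.

Aug 21 2021 10:00 AM, Aug 22 2021 4:00 AM, Aug 22 2021 10:00 PM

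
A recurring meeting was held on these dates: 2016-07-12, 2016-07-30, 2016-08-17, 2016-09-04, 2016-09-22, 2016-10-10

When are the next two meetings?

Every event comes 18 days after the last (18, 18, 18, 18, 18).
2016-10-10 + 18 days = 2016-10-28.
2016-10-28 + 18 days = 2016-11-15.

2016-10-28, 2016-11-15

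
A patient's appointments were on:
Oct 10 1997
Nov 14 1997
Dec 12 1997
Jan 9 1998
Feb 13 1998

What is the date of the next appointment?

All dates are Fridays, 35, 28, 28, 35 days apart.
Specifically, the 2nd Friday of each month.
March 1998 — 2nd Friday is Mar 13 1998.

Mar 13 1998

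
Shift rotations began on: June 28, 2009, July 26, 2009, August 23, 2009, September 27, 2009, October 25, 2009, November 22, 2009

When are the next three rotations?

Gaps: 28, 28, 35, 28, 28 days — a mix of 28 and 35. Every date is a Sunday.
Each is the 4th Sunday of its month.
December 2009 — 4th Sunday is December 27, 2009.
January 2010 — 4th Sunday is January 24, 2010.
4th Sunday of February 2010: February 28, 2010.

December 27, 2009; January 24, 2010; February 28, 2010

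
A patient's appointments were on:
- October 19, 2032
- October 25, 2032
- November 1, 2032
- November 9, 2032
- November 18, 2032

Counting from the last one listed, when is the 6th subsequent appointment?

Gaps: 6, 7, 8, 9 days — each gap is 1 larger than the previous one.
Next gap: 10 days. November 18, 2032 + 10 days = November 28, 2032.
Next gap: 11 days. November 28, 2032 + 11 days = December 9, 2032.
Next gap: 12 days. December 9, 2032 + 12 days = December 21, 2032.
Next gap: 13 days. December 21, 2032 + 13 days = January 3, 2033.
Next gap: 14 days. January 3, 2033 + 14 days = January 17, 2033.
Next gap: 15 days. January 17, 2033 + 15 days = February 1, 2033.

February 1, 2033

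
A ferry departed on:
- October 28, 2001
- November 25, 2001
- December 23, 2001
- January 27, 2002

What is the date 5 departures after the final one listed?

Gaps: 28, 28, 35 days — a mix of 28 and 35. Every date is a Sunday.
Each is the 4th Sunday of its month.
4th Sunday of February 2002: February 24, 2002.
March 2002 — 4th Sunday is March 24, 2002.
April 2002 — 4th Sunday is April 28, 2002.
May 2002 — 4th Sunday is May 26, 2002.
June 2002 — 4th Sunday is June 23, 2002.

June 23, 2002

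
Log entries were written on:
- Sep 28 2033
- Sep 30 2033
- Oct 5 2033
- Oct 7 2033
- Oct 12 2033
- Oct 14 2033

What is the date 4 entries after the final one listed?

Every event lands on a Wednesday or Friday (gaps cycle 2, 5, 2, 5, 2).
So the schedule is: every Wednesday and Friday.
The following Wednesday is Oct 19 2033.
Next Friday: Oct 21 2033.
The following Wednesday is Oct 26 2033.
The following Friday is Oct 28 2033.

Oct 28 2033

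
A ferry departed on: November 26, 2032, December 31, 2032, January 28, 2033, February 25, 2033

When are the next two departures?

March 25, 2033; April 29, 2033

These are Fridays with 35, 28, 28-day gaps.
Each is the final Friday of its month — December 31, 2032 is past the 28th, so '4th Friday' doesn't fit.
Last Friday of March 2033: March 25, 2033.
April 2033 ends with Friday April 29, 2033.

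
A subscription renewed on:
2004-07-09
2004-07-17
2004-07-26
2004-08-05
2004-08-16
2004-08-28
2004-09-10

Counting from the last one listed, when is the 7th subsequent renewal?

2005-01-07

Intervals are 8, 9, 10, 11, 12, 13 days — an arithmetic progression with common difference 1.
Next gap: 14 days. 2004-09-10 + 14 days = 2004-09-24.
Next gap: 15 days. 2004-09-24 + 15 days = 2004-10-09.
Next gap: 16 days. 2004-10-09 + 16 days = 2004-10-25.
Next gap: 17 days. 2004-10-25 + 17 days = 2004-11-11.
Next gap: 18 days. 2004-11-11 + 18 days = 2004-11-29.
Next gap: 19 days. 2004-11-29 + 19 days = 2004-12-18.
Next gap: 20 days. 2004-12-18 + 20 days = 2005-01-07.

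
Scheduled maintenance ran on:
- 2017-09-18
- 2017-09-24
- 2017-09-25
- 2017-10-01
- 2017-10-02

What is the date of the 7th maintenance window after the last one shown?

Every event lands on a Monday or Sunday (gaps cycle 6, 1, 6, 1).
So the schedule is: every Monday and Sunday.
Next Sunday: 2017-10-08.
The following Monday is 2017-10-09.
The following Sunday is 2017-10-15.
The following Monday is 2017-10-16.
The following Sunday is 2017-10-22.
Next Monday: 2017-10-23.
The following Sunday is 2017-10-29.

2017-10-29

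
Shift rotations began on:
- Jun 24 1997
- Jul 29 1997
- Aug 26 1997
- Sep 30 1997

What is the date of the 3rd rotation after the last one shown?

Dec 30 1997

All Tuesdays; the gaps (35, 28, 35) vary with month length.
This is the last Tuesday of each month.
Last Tuesday of October 1997: Oct 28 1997.
Last Tuesday of November 1997: Nov 25 1997.
Last Tuesday of December 1997: Dec 30 1997.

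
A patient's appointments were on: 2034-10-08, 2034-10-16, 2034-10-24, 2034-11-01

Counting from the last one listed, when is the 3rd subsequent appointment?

Gaps between consecutive events: 8, 8, 8 days — a constant 8-day interval.
2034-11-01 + 8 days = 2034-11-09.
2034-11-09 + 8 days = 2034-11-17.
2034-11-17 + 8 days = 2034-11-25.

2034-11-25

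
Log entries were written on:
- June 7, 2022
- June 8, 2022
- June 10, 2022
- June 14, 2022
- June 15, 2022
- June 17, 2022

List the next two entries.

Gaps: 1, 2, 4, 1, 2 days — not constant, but cyclic with period 3.
The events fall on every Tuesday, Wednesday and Friday.
The following Tuesday is June 21, 2022.
Next Wednesday: June 22, 2022.

June 21, 2022; June 22, 2022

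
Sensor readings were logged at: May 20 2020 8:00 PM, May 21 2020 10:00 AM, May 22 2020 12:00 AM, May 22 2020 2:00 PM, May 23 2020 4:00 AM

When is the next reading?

May 23 2020 6:00 PM

The interval is a steady 14 hours (14, 14, 14, 14).
May 23 2020 4:00 AM + 14 h = May 23 2020 6:00 PM.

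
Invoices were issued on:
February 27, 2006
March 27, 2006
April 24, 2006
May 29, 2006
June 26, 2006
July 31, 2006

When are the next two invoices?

August 28, 2006; September 25, 2006

Every date is a Monday; gaps 28, 28, 35, 28, 35 days.
Each is the last Monday of its month (at least one falls on the 29th or later, ruling out '4th Monday').
Last Monday of August 2006: August 28, 2006.
Last Monday of September 2006: September 25, 2006.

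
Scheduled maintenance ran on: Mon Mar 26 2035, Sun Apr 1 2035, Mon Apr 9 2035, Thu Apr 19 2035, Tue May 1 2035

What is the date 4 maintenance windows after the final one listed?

Gaps: 6, 8, 10, 12 days — each gap is 2 larger than the previous one.
Next gap: 14 days. Tue May 1 2035 + 14 days = Tue May 15 2035.
Next gap: 16 days. Tue May 15 2035 + 16 days = Thu May 31 2035.
Next gap: 18 days. Thu May 31 2035 + 18 days = Mon Jun 18 2035.
Next gap: 20 days. Mon Jun 18 2035 + 20 days = Sun Jul 8 2035.

Sun Jul 8 2035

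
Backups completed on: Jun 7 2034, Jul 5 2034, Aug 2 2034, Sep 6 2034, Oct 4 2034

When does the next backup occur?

All dates are Wednesdays, 28, 28, 35, 28 days apart.
Specifically, the 1st Wednesday of each month.
1st Wednesday of November 2034: Nov 1 2034.

Nov 1 2034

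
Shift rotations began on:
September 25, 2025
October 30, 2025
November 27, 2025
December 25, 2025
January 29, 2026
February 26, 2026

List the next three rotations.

These are Thursdays with 35, 28, 28, 35, 28-day gaps.
Each is the final Thursday of its month — October 30, 2025 is past the 28th, so '4th Thursday' doesn't fit.
March 2026 ends with Thursday March 26, 2026.
Last Thursday of April 2026: April 30, 2026.
May 2026 ends with Thursday May 28, 2026.

March 26, 2026; April 30, 2026; May 28, 2026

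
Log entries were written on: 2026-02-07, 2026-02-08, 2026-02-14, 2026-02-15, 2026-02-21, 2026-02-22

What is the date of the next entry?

Every event lands on a Saturday or Sunday (gaps cycle 1, 6, 1, 6, 1).
So the schedule is: every Saturday and Sunday.
The following Saturday is 2026-02-28.

2026-02-28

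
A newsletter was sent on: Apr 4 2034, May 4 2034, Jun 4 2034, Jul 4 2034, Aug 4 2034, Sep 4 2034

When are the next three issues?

Oct 4 2034, Nov 4 2034, Dec 4 2034

Gaps: 30, 31, 30, 31, 31 days — not constant. Every event is on the 4th of the month.
Pattern: the 4th of each month.
Next: October 2034 → Oct 4 2034.
November 2034: Nov 4 2034.
December 2034: Dec 4 2034.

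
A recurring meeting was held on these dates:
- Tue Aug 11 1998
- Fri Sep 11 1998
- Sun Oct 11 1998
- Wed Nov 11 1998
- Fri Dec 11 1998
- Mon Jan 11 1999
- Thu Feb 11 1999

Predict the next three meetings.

Thu Mar 11 1999, Sun Apr 11 1999, Tue May 11 1999

Gaps: 31, 30, 31, 30, 31, 31 days — not constant. Every event is on the 11th of the month.
Pattern: the 11th of each month.
March 1999: Thu Mar 11 1999.
Next: April 1999 → Sun Apr 11 1999.
May 1999: Tue May 11 1999.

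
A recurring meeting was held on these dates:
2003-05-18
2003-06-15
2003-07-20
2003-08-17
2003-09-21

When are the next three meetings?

2003-10-19, 2003-11-16, 2003-12-21

These are Sundays at 28- or 35-day spacing (28, 35, 28, 35).
The pattern: 3rd Sunday of the month.
3rd Sunday of October 2003: 2003-10-19.
November 2003 — 3rd Sunday is 2003-11-16.
3rd Sunday of December 2003: 2003-12-21.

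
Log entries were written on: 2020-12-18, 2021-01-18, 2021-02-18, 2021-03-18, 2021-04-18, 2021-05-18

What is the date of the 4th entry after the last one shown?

2021-09-18

Each date is the 18th; the gaps (31, 31, 28, 31, 30) track the month lengths.
The rule is the 18th of each month.
June 2021: 2021-06-18.
July 2021: 2021-07-18.
August 2021: 2021-08-18.
September 2021: 2021-09-18.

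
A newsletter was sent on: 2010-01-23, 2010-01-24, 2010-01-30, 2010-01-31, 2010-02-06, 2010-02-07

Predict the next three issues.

The gap pattern 1, 6, 1, 6, 1 repeats every 2 events.
These are the Saturdays and Sundays of each week.
Next Saturday: 2010-02-13.
The following Sunday is 2010-02-14.
Next Saturday: 2010-02-20.

2010-02-13, 2010-02-14, 2010-02-20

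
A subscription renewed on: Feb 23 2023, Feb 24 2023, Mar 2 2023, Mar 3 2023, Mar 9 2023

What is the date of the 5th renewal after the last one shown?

Mar 24 2023

Gaps: 1, 6, 1, 6 days — not constant, but cyclic with period 2.
The events fall on every Thursday and Friday.
Next Friday: Mar 10 2023.
The following Thursday is Mar 16 2023.
Next Friday: Mar 17 2023.
Next Thursday: Mar 23 2023.
Next Friday: Mar 24 2023.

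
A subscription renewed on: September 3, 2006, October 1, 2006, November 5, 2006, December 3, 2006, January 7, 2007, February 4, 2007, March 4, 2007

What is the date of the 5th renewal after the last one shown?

All dates are Sundays, 28, 35, 28, 35, 28, 28 days apart.
Specifically, the 1st Sunday of each month.
April 2007 — 1st Sunday is April 1, 2007.
May 2007 — 1st Sunday is May 6, 2007.
June 2007 — 1st Sunday is June 3, 2007.
July 2007 — 1st Sunday is July 1, 2007.
August 2007 — 1st Sunday is August 5, 2007.

August 5, 2007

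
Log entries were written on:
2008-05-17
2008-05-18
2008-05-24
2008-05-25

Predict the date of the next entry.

2008-05-31

Every event lands on a Saturday or Sunday (gaps cycle 1, 6, 1).
So the schedule is: every Saturday and Sunday.
Next Saturday: 2008-05-31.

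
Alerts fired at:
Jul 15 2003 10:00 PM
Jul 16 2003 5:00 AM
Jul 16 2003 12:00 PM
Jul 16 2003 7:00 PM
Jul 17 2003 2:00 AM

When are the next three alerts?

The interval is a steady 7 hours (7, 7, 7, 7).
Jul 17 2003 2:00 AM + 7 h = Jul 17 2003 9:00 AM.
Jul 17 2003 9:00 AM + 7 h = Jul 17 2003 4:00 PM.
Jul 17 2003 4:00 PM + 7 h = Jul 17 2003 11:00 PM.

Jul 17 2003 9:00 AM, Jul 17 2003 4:00 PM, Jul 17 2003 11:00 PM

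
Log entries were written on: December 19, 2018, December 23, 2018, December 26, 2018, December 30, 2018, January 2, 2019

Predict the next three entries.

January 6, 2019; January 9, 2019; January 13, 2019

Every event lands on a Wednesday or Sunday (gaps cycle 4, 3, 4, 3).
So the schedule is: every Wednesday and Sunday.
The following Sunday is January 6, 2019.
The following Wednesday is January 9, 2019.
The following Sunday is January 13, 2019.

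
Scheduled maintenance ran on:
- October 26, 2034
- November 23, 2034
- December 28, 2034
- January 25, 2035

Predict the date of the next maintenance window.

These are Thursdays at 28- or 35-day spacing (28, 35, 28).
The pattern: 4th Thursday of the month.
February 2035 — 4th Thursday is February 22, 2035.

February 22, 2035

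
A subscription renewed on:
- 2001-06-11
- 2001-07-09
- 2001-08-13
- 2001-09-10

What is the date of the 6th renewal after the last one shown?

2002-03-11

These are Mondays at 28- or 35-day spacing (28, 35, 28).
The pattern: 2nd Monday of the month.
October 2001 — 2nd Monday is 2001-10-08.
2nd Monday of November 2001: 2001-11-12.
December 2001 — 2nd Monday is 2001-12-10.
2nd Monday of January 2002: 2002-01-14.
2nd Monday of February 2002: 2002-02-11.
2nd Monday of March 2002: 2002-03-11.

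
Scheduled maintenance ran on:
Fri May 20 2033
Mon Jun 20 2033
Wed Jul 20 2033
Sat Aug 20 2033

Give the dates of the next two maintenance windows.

Tue Sep 20 2033, Thu Oct 20 2033

Each date is the 20th; the gaps (31, 30, 31) track the month lengths.
The rule is the 20th of each month.
Next: September 2033 → Tue Sep 20 2033.
Next: October 2033 → Thu Oct 20 2033.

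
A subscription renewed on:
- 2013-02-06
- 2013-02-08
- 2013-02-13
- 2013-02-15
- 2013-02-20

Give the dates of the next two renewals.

2013-02-22, 2013-02-27

Gaps: 2, 5, 2, 5 days — not constant, but cyclic with period 2.
The events fall on every Wednesday and Friday.
Next Friday: 2013-02-22.
Next Wednesday: 2013-02-27.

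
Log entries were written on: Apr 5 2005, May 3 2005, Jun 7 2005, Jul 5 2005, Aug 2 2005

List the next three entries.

Gaps: 28, 35, 28, 28 days — a mix of 28 and 35. Every date is a Tuesday.
Each is the 1st Tuesday of its month.
1st Tuesday of September 2005: Sep 6 2005.
1st Tuesday of October 2005: Oct 4 2005.
November 2005 — 1st Tuesday is Nov 1 2005.

Sep 6 2005, Oct 4 2005, Nov 1 2005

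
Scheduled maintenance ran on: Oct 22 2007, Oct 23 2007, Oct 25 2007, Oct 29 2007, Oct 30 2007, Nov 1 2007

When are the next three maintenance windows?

Gaps: 1, 2, 4, 1, 2 days — not constant, but cyclic with period 3.
The events fall on every Monday, Tuesday and Thursday.
Next Monday: Nov 5 2007.
Next Tuesday: Nov 6 2007.
The following Thursday is Nov 8 2007.

Nov 5 2007, Nov 6 2007, Nov 8 2007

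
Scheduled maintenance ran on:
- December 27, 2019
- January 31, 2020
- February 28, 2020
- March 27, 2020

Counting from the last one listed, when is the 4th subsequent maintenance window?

July 31, 2020

These are Fridays with 35, 28, 28-day gaps.
Each is the final Friday of its month — January 31, 2020 is past the 28th, so '4th Friday' doesn't fit.
April 2020 ends with Friday April 24, 2020.
May 2020 ends with Friday May 29, 2020.
June 2020 ends with Friday June 26, 2020.
Last Friday of July 2020: July 31, 2020.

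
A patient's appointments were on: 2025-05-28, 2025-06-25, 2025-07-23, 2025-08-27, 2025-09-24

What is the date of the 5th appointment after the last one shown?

Gaps: 28, 28, 35, 28 days — a mix of 28 and 35. Every date is a Wednesday.
Each is the 4th Wednesday of its month.
4th Wednesday of October 2025: 2025-10-22.
4th Wednesday of November 2025: 2025-11-26.
December 2025 — 4th Wednesday is 2025-12-24.
4th Wednesday of January 2026: 2026-01-28.
4th Wednesday of February 2026: 2026-02-25.

2026-02-25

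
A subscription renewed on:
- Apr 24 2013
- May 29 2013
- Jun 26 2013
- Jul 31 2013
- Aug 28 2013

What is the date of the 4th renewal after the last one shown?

All Wednesdays; the gaps (35, 28, 35, 28) vary with month length.
This is the last Wednesday of each month.
Last Wednesday of September 2013: Sep 25 2013.
October 2013 ends with Wednesday Oct 30 2013.
Last Wednesday of November 2013: Nov 27 2013.
Last Wednesday of December 2013: Dec 25 2013.

Dec 25 2013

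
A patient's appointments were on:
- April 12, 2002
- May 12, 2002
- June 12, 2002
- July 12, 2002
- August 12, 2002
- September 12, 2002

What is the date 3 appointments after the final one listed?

December 12, 2002

Gaps: 30, 31, 30, 31, 31 days — not constant. Every event is on the 12th of the month.
Pattern: the 12th of each month.
October 2002: October 12, 2002.
Next: November 2002 → November 12, 2002.
Next: December 2002 → December 12, 2002.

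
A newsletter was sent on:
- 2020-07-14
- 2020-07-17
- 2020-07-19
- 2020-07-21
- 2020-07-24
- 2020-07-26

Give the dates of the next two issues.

2020-07-28, 2020-07-31

The gap pattern 3, 2, 2, 3, 2 repeats every 3 events.
These are the Tuesdays, Fridays and Sundays of each week.
Next Tuesday: 2020-07-28.
The following Friday is 2020-07-31.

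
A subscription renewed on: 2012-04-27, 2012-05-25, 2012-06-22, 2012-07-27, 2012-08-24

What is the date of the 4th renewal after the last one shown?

All dates are Fridays, 28, 28, 35, 28 days apart.
Specifically, the 4th Friday of each month.
4th Friday of September 2012: 2012-09-28.
4th Friday of October 2012: 2012-10-26.
November 2012 — 4th Friday is 2012-11-23.
December 2012 — 4th Friday is 2012-12-28.

2012-12-28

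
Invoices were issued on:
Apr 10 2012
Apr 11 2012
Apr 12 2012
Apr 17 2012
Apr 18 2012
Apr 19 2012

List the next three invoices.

Apr 24 2012, Apr 25 2012, Apr 26 2012

Every event lands on a Tuesday or Wednesday or Thursday (gaps cycle 1, 1, 5, 1, 1).
So the schedule is: every Tuesday, Wednesday and Thursday.
The following Tuesday is Apr 24 2012.
The following Wednesday is Apr 25 2012.
Next Thursday: Apr 26 2012.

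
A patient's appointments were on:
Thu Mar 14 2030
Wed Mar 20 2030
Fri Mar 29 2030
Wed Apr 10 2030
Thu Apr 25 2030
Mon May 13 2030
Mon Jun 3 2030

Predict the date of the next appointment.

Thu Jun 27 2030

Intervals are 6, 9, 12, 15, 18, 21 days — an arithmetic progression with common difference 3.
Next gap: 24 days. Mon Jun 3 2030 + 24 days = Thu Jun 27 2030.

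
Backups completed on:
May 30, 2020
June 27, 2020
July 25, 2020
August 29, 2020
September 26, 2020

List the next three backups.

Every date is a Saturday; gaps 28, 28, 35, 28 days.
Each is the last Saturday of its month (at least one falls on the 29th or later, ruling out '4th Saturday').
October 2020 ends with Saturday October 31, 2020.
Last Saturday of November 2020: November 28, 2020.
Last Saturday of December 2020: December 26, 2020.

October 31, 2020; November 28, 2020; December 26, 2020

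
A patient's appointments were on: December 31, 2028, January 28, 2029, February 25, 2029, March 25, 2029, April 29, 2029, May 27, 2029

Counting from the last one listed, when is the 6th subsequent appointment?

November 25, 2029

Every date is a Sunday; gaps 28, 28, 28, 35, 28 days.
Each is the last Sunday of its month (at least one falls on the 29th or later, ruling out '4th Sunday').
June 2029 ends with Sunday June 24, 2029.
July 2029 ends with Sunday July 29, 2029.
Last Sunday of August 2029: August 26, 2029.
Last Sunday of September 2029: September 30, 2029.
October 2029 ends with Sunday October 28, 2029.
Last Sunday of November 2029: November 25, 2029.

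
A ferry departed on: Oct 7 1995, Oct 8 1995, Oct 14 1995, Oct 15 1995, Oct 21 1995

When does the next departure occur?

Gaps: 1, 6, 1, 6 days — not constant, but cyclic with period 2.
The events fall on every Saturday and Sunday.
The following Sunday is Oct 22 1995.

Oct 22 1995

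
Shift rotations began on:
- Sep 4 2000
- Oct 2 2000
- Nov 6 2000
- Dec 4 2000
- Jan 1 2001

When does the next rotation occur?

Feb 5 2001

All dates are Mondays, 28, 35, 28, 28 days apart.
Specifically, the 1st Monday of each month.
February 2001 — 1st Monday is Feb 5 2001.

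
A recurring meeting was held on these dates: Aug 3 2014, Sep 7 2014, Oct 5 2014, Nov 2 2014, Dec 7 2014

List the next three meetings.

Gaps: 35, 28, 28, 35 days — a mix of 28 and 35. Every date is a Sunday.
Each is the 1st Sunday of its month.
1st Sunday of January 2015: Jan 4 2015.
February 2015 — 1st Sunday is Feb 1 2015.
1st Sunday of March 2015: Mar 1 2015.

Jan 4 2015, Feb 1 2015, Mar 1 2015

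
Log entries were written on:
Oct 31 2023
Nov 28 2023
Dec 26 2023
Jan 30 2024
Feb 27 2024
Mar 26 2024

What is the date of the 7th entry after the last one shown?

Oct 29 2024

These are Tuesdays with 28, 28, 35, 28, 28-day gaps.
Each is the final Tuesday of its month — Oct 31 2023 is past the 28th, so '4th Tuesday' doesn't fit.
Last Tuesday of April 2024: Apr 30 2024.
May 2024 ends with Tuesday May 28 2024.
June 2024 ends with Tuesday Jun 25 2024.
Last Tuesday of July 2024: Jul 30 2024.
August 2024 ends with Tuesday Aug 27 2024.
Last Tuesday of September 2024: Sep 24 2024.
Last Tuesday of October 2024: Oct 29 2024.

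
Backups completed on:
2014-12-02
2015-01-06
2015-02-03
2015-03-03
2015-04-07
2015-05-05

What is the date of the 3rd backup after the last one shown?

All dates are Tuesdays, 35, 28, 28, 35, 28 days apart.
Specifically, the 1st Tuesday of each month.
June 2015 — 1st Tuesday is 2015-06-02.
1st Tuesday of July 2015: 2015-07-07.
August 2015 — 1st Tuesday is 2015-08-04.

2015-08-04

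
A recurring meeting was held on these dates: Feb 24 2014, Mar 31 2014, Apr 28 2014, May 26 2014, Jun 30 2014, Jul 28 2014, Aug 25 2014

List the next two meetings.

Sep 29 2014, Oct 27 2014

These are Mondays with 35, 28, 28, 35, 28, 28-day gaps.
Each is the final Monday of its month — Mar 31 2014 is past the 28th, so '4th Monday' doesn't fit.
September 2014 ends with Monday Sep 29 2014.
Last Monday of October 2014: Oct 27 2014.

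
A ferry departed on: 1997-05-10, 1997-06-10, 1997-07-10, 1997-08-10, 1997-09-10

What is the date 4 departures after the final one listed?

1998-01-10

Gaps: 31, 30, 31, 31 days — not constant. Every event is on the 10th of the month.
Pattern: the 10th of each month.
Next: October 1997 → 1997-10-10.
November 1997: 1997-11-10.
Next: December 1997 → 1997-12-10.
Next: January 1998 → 1998-01-10.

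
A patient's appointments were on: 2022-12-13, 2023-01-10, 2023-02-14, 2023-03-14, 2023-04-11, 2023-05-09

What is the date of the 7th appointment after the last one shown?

2023-12-12

Gaps: 28, 35, 28, 28, 28 days — a mix of 28 and 35. Every date is a Tuesday.
Each is the 2nd Tuesday of its month.
2nd Tuesday of June 2023: 2023-06-13.
2nd Tuesday of July 2023: 2023-07-11.
2nd Tuesday of August 2023: 2023-08-08.
September 2023 — 2nd Tuesday is 2023-09-12.
2nd Tuesday of October 2023: 2023-10-10.
2nd Tuesday of November 2023: 2023-11-14.
2nd Tuesday of December 2023: 2023-12-12.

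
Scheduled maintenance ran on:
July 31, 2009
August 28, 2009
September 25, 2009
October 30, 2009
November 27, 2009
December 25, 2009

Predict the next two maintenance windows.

January 29, 2010; February 26, 2010

Every date is a Friday; gaps 28, 28, 35, 28, 28 days.
Each is the last Friday of its month (at least one falls on the 29th or later, ruling out '4th Friday').
January 2010 ends with Friday January 29, 2010.
Last Friday of February 2010: February 26, 2010.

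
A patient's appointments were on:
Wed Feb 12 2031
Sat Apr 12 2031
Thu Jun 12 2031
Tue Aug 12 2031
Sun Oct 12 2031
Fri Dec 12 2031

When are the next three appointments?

Thu Feb 12 2032, Mon Apr 12 2032, Sat Jun 12 2032

The day-of-month is always 12 (59, 61, 61, 61, 61 days between events).
So this recurs on the 12th of every 2 months.
February 2032: Thu Feb 12 2032.
Next: April 2032 → Mon Apr 12 2032.
June 2032: Sat Jun 12 2032.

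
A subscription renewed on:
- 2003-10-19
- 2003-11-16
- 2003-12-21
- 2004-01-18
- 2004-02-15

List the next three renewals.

2004-03-21, 2004-04-18, 2004-05-16

All dates are Sundays, 28, 35, 28, 28 days apart.
Specifically, the 3rd Sunday of each month.
3rd Sunday of March 2004: 2004-03-21.
April 2004 — 3rd Sunday is 2004-04-18.
3rd Sunday of May 2004: 2004-05-16.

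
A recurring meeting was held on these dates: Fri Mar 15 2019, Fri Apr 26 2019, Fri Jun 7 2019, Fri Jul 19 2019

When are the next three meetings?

Fri Aug 30 2019, Fri Oct 11 2019, Fri Nov 22 2019

Every event comes 42 days after the last (42, 42, 42).
Fri Jul 19 2019 + 42 days = Fri Aug 30 2019.
Fri Aug 30 2019 + 42 days = Fri Oct 11 2019.
Fri Oct 11 2019 + 42 days = Fri Nov 22 2019.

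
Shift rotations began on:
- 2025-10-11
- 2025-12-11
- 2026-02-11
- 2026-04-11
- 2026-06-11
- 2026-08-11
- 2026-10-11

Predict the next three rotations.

Each date is the 11th; the gaps (61, 62, 59, 61, 61, 61) track the month lengths.
The rule is the 11th of every 2 months.
Next: December 2026 → 2026-12-11.
February 2027: 2027-02-11.
April 2027: 2027-04-11.

2026-12-11, 2027-02-11, 2027-04-11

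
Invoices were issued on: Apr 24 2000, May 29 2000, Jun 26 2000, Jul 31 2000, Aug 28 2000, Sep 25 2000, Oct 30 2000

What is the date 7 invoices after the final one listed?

May 28 2001

Every date is a Monday; gaps 35, 28, 35, 28, 28, 35 days.
Each is the last Monday of its month (at least one falls on the 29th or later, ruling out '4th Monday').
November 2000 ends with Monday Nov 27 2000.
Last Monday of December 2000: Dec 25 2000.
January 2001 ends with Monday Jan 29 2001.
February 2001 ends with Monday Feb 26 2001.
March 2001 ends with Monday Mar 26 2001.
April 2001 ends with Monday Apr 30 2001.
Last Monday of May 2001: May 28 2001.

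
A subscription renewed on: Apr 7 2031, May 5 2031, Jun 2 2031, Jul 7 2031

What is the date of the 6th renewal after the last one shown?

All dates are Mondays, 28, 28, 35 days apart.
Specifically, the 1st Monday of each month.
August 2031 — 1st Monday is Aug 4 2031.
1st Monday of September 2031: Sep 1 2031.
1st Monday of October 2031: Oct 6 2031.
November 2031 — 1st Monday is Nov 3 2031.
1st Monday of December 2031: Dec 1 2031.
1st Monday of January 2032: Jan 5 2032.

Jan 5 2032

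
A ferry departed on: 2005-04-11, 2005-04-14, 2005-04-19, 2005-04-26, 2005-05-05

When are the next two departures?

The spacing grows by 2 each time: 3, 5, 7, 9 days.
Next gap: 11 days. 2005-05-05 + 11 days = 2005-05-16.
Next gap: 13 days. 2005-05-16 + 13 days = 2005-05-29.

2005-05-16, 2005-05-29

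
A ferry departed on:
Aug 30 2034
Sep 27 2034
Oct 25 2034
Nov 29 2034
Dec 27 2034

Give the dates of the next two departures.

All Wednesdays; the gaps (28, 28, 35, 28) vary with month length.
This is the last Wednesday of each month.
January 2035 ends with Wednesday Jan 31 2035.
Last Wednesday of February 2035: Feb 28 2035.

Jan 31 2035, Feb 28 2035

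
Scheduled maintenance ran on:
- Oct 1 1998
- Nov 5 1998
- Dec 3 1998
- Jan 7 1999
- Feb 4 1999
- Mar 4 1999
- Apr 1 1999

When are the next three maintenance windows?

May 6 1999, Jun 3 1999, Jul 1 1999

Gaps: 35, 28, 35, 28, 28, 28 days — a mix of 28 and 35. Every date is a Thursday.
Each is the 1st Thursday of its month.
May 1999 — 1st Thursday is May 6 1999.
June 1999 — 1st Thursday is Jun 3 1999.
1st Thursday of July 1999: Jul 1 1999.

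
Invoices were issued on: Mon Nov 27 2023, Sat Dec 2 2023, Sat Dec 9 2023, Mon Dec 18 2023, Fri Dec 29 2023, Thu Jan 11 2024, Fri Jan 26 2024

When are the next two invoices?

Mon Feb 12 2024, Sat Mar 2 2024

Gaps: 5, 7, 9, 11, 13, 15 days — each gap is 2 larger than the previous one.
Next gap: 17 days. Fri Jan 26 2024 + 17 days = Mon Feb 12 2024.
Next gap: 19 days. Mon Feb 12 2024 + 19 days = Sat Mar 2 2024.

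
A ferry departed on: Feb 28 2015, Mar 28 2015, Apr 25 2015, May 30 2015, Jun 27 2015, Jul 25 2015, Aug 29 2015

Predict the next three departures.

Sep 26 2015, Oct 31 2015, Nov 28 2015

All Saturdays; the gaps (28, 28, 35, 28, 28, 35) vary with month length.
This is the last Saturday of each month.
Last Saturday of September 2015: Sep 26 2015.
Last Saturday of October 2015: Oct 31 2015.
Last Saturday of November 2015: Nov 28 2015.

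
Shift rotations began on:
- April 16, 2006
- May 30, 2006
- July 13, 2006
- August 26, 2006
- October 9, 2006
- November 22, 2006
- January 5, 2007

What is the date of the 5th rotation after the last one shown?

August 13, 2007

Gaps between consecutive events: 44, 44, 44, 44, 44, 44 days — a constant 44-day interval.
January 5, 2007 + 44 days = February 18, 2007.
February 18, 2007 + 44 days = April 3, 2007.
April 3, 2007 + 44 days = May 17, 2007.
May 17, 2007 + 44 days = June 30, 2007.
June 30, 2007 + 44 days = August 13, 2007.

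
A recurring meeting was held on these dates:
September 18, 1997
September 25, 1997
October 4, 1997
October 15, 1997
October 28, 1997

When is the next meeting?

Gaps: 7, 9, 11, 13 days — each gap is 2 larger than the previous one.
Next gap: 15 days. October 28, 1997 + 15 days = November 12, 1997.

November 12, 1997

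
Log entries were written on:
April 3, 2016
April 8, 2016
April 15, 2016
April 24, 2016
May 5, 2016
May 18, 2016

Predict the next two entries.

Gaps: 5, 7, 9, 11, 13 days — each gap is 2 larger than the previous one.
Next gap: 15 days. May 18, 2016 + 15 days = June 2, 2016.
Next gap: 17 days. June 2, 2016 + 17 days = June 19, 2016.

June 2, 2016; June 19, 2016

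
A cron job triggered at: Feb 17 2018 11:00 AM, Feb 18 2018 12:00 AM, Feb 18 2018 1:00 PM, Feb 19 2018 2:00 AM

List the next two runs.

Feb 19 2018 3:00 PM, Feb 20 2018 4:00 AM

Gaps: 13, 13, 13 hours — each event is 13 hours after the previous one.
Feb 19 2018 2:00 AM + 13 h = Feb 19 2018 3:00 PM.
Feb 19 2018 3:00 PM + 13 h = Feb 20 2018 4:00 AM.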